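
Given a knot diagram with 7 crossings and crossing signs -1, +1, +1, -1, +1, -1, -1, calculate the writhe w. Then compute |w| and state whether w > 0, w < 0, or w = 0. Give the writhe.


Step 1: Count positive crossings (+1).
Positive crossings: 3
Step 2: Count negative crossings (-1).
Negative crossings: 4
Step 3: Writhe = (positive) - (negative)
w = 3 - 4 = -1
Step 4: |w| = 1, and w is negative

-1


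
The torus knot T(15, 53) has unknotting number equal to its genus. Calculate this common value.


For a torus knot T(p,q), both the unknotting number and genus equal (p-1)(q-1)/2.
= (15-1)(53-1)/2
= 14*52/2
= 728/2 = 364

364


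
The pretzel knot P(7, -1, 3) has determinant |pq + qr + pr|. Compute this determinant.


Step 1: Compute pq + qr + pr.
pq = 7*(-1) = -7
qr = (-1)*3 = -3
pr = 7*3 = 21
pq + qr + pr = -7 + (-3) + 21 = 11
Step 2: Take absolute value.
det(P(7,-1,3)) = |11| = 11

11


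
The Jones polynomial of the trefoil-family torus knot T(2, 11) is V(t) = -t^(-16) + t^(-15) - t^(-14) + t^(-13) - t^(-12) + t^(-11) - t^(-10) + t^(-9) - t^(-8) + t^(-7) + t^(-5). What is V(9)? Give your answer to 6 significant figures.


Substituting t = 9 into V(t) = -t^(-16) + t^(-15) - t^(-14) + t^(-13) - t^(-12) + t^(-11) - t^(-10) + t^(-9) - t^(-8) + t^(-7) + t^(-5):
  (-)t^(-16) = -5.3966e-16
  (+)t^(-15) = 4.85694e-15
  (-)t^(-14) = -4.37124e-14
  (+)t^(-13) = 3.93412e-13
  (-)t^(-12) = -3.54071e-12
  (+)t^(-11) = 3.18664e-11
  (-)t^(-10) = -2.86797e-10
  (+)t^(-9) = 2.58117e-09
  (-)t^(-8) = -2.32306e-08
  (+)t^(-7) = 2.09075e-07
  (+)t^(-5) = 1.69351e-05
Sum = (-5.3966e-16) + (4.85694e-15) + (-4.37124e-14) + (3.93412e-13) + (-3.54071e-12) + (3.18664e-11) + (-2.86797e-10) + (2.58117e-09) + (-2.32306e-08) + (2.09075e-07) + (1.69351e-05)
= 1.712325545e-05
Rounded to 6 significant figures: 1.71233e-05

1.71233e-05


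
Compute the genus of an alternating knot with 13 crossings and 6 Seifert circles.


For alternating knots, g = (c - s + 1)/2.
= (13 - 6 + 1)/2
= 8/2 = 4

4


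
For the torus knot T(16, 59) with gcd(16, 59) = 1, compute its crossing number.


For a torus knot T(p, q) with gcd(p,q)=1,
the crossing number is min(p*(q-1), q*(p-1)).
p*(q-1) = 16*58 = 928
q*(p-1) = 59*15 = 885
min(928, 885) = 885

885


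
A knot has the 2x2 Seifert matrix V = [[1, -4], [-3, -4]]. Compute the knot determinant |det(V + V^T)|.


Step 1: Form V + V^T where V = [[1, -4], [-3, -4]]
  V^T = [[1, -3], [-4, -4]]
  V + V^T = [[2, -7], [-7, -8]]
Step 2: det(V + V^T) = 2*(-8) - (-7)*(-7)
  = -16 - 49 = -65
Step 3: Knot determinant = |det(V + V^T)| = |-65| = 65

65


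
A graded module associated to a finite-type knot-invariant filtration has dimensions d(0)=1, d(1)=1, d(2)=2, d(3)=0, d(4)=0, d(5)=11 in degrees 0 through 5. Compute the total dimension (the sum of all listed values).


Total dimension = d(0) + d(1) + ... + d(5)
= 1 + 1 + 2 + 0 + 0 + 11
= 15

15


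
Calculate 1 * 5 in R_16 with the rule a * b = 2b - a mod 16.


1 * 5 = 2*5 - 1 mod 16
= 10 - 1 mod 16
= 9 mod 16 = 9

9


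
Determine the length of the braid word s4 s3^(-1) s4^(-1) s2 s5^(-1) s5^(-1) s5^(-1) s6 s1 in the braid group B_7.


The word length counts the number of generators (including inverses).
Listing each generator: s4, s3^(-1), s4^(-1), s2, s5^(-1), s5^(-1), s5^(-1), s6, s1
There are 9 generators in this braid word.

9


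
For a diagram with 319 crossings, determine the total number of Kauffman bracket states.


Each crossing contributes 2 choices (A-smoothing or B-smoothing).
Total states = 2^319 = 1067993517960455041197510853084776057301352261178326384973520803911109862890320275011481043468288

1067993517960455041197510853084776057301352261178326384973520803911109862890320275011481043468288


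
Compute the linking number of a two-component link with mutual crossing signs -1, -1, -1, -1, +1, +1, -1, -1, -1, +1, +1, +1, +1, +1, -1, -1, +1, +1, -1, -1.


Step 1: Count positive crossings: 9
Step 2: Count negative crossings: 11
Step 3: Sum of signs = 9 - 11 = -2
Step 4: Linking number = sum/2 = -2/2 = -1

-1


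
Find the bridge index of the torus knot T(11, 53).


The bridge number of T(p,q) is min(p,q).
min(11, 53) = 11

11


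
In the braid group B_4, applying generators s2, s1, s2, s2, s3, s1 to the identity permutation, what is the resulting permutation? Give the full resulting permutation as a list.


Starting with identity [1, 2, 3, 4].
Apply generators in sequence:
  After s2: [1, 3, 2, 4]
  After s1: [3, 1, 2, 4]
  After s2: [3, 2, 1, 4]
  After s2: [3, 1, 2, 4]
  After s3: [3, 1, 4, 2]
  After s1: [1, 3, 4, 2]
Final permutation: [1, 3, 4, 2]

[1, 3, 4, 2]


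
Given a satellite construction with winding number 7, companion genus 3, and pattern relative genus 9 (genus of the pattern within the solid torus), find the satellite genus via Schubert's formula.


Schubert: g(satellite) = g_rel(pattern) + |winding| * g(companion),
where g_rel(pattern) is the genus of the pattern relative to the solid torus.
= 9 + 7 * 3
= 9 + 21 = 30

30


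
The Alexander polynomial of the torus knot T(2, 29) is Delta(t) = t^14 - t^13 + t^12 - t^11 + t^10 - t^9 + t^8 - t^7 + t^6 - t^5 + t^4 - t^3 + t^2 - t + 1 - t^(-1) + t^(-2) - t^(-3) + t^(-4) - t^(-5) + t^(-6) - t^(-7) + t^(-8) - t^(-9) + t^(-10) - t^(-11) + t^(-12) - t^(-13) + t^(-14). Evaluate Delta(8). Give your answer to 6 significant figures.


Substituting t = 8 into Delta(t) = t^14 - t^13 + t^12 - t^11 + t^10 - t^9 + t^8 - t^7 + t^6 - t^5 + t^4 - t^3 + t^2 - t + 1 - t^(-1) + t^(-2) - t^(-3) + t^(-4) - t^(-5) + t^(-6) - t^(-7) + t^(-8) - t^(-9) + t^(-10) - t^(-11) + t^(-12) - t^(-13) + t^(-14):
Term values: (4398046511104) + (-549755813888) + (68719476736) + (-8589934592) + (1073741824) + (-134217728) + (16777216) + (-2097152) + (262144) + (-32768) + (4096) + (-512) + (64) + (-8) + (1) + (-0.125) + (0.015625) + (-0.00195312) + (0.000244141) + (-3.05176e-05) + (3.8147e-06) + (-4.76837e-07) + (5.96046e-08) + (-7.45058e-09) + (9.31323e-10) + (-1.16415e-10) + (1.45519e-11) + (-1.81899e-12) + (2.27374e-13)
Sum = 3.909374677e+12
Rounded to 6 significant figures: 3.90937e+12

3.90937e+12


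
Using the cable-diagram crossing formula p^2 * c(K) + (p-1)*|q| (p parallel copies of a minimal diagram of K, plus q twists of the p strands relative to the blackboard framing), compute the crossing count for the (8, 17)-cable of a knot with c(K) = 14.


Step 1: Each of the c(K) crossings of the companion diagram becomes p*p = p^2 crossings among the p parallel strands, and each of the |q| twists s_1 s_2 ... s_(p-1) adds (p-1) crossings.
  Crossings = p^2 * c(K) + (p-1)*|q|
Step 2: = 8^2 * 14 + (8-1)*17
Step 3: = 64*14 + 7*17
Step 4: = 896 + 119 = 1015

1015


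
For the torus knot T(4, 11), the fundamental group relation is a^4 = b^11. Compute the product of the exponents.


The relation is a^4 = b^11.
Product of exponents = 4 * 11
= 44

44


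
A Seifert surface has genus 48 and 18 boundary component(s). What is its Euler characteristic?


chi = 2 - 2g - b
= 2 - 2*48 - 18
= 2 - 96 - 18 = -112

-112


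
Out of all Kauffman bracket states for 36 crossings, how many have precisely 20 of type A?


We choose which 20 of 36 crossings get A-smoothings.
C(36, 20) = 36! / (20! * 16!)
= 7307872110

7307872110


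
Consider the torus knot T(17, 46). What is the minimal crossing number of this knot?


For a torus knot T(p, q) with gcd(p,q)=1,
the crossing number is min(p*(q-1), q*(p-1)).
p*(q-1) = 17*45 = 765
q*(p-1) = 46*16 = 736
min(765, 736) = 736

736


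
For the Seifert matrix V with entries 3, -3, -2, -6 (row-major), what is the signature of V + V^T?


Step 1: V + V^T = [[6, -5], [-5, -12]]
Step 2: trace = -6, det = -97
Step 3: Discriminant = (-6)^2 - 4*(-97) = 424
Step 4: Eigenvalues: 7.29563, -13.2956
Step 5: Signature = (# positive eigenvalues) - (# negative eigenvalues) = 0

0


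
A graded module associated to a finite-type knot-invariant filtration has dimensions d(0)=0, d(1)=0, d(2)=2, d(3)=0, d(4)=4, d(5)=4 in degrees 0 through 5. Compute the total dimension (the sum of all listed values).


Total dimension = d(0) + d(1) + ... + d(5)
= 0 + 0 + 2 + 0 + 4 + 4
= 10

10


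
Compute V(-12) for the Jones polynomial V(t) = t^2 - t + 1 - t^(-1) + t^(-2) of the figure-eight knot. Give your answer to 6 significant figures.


Substituting t = -12 into V(t) = t^2 - t + 1 - t^(-1) + t^(-2):
  (+)t^(2) = 144
  (-)t^(1) = 12
  (+)t^(0) = 1
  (-)t^(-1) = 0.0833333
  (+)t^(-2) = 0.00694444
Sum = (144) + (12) + (1) + (0.0833333) + (0.00694444)
= 157.0902778
Rounded to 6 significant figures: 157.09

157.09


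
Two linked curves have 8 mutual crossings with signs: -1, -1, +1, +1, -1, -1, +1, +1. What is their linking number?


Step 1: Count positive crossings: 4
Step 2: Count negative crossings: 4
Step 3: Sum of signs = 4 - 4 = 0
Step 4: Linking number = sum/2 = 0/2 = 0

0


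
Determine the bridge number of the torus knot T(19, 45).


The bridge number of T(p,q) is min(p,q).
min(19, 45) = 19

19


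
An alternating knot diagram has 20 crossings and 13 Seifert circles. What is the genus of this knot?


For alternating knots, g = (c - s + 1)/2.
= (20 - 13 + 1)/2
= 8/2 = 4

4


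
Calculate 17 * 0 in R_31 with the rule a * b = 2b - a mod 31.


17 * 0 = 2*0 - 17 mod 31
= 0 - 17 mod 31
= -17 mod 31 = 14

14


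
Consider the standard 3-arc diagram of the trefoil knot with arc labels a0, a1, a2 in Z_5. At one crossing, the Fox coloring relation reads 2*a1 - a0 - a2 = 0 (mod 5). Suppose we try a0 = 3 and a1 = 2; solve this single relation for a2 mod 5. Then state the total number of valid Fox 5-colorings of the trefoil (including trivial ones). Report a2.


Step 1: Apply the given crossing relation 2*a1 - a0 - a2 = 0 (mod 5).
  a2 = 2*a1 - a0 mod 5
  a2 = 2*2 - 3 mod 5
  a2 = 4 - 3 mod 5
  a2 = 1 mod 5 = 1
Step 2: The trefoil has determinant 3.
  Number of Fox p-colorings (p prime) is p^2 if p = 3, else p.
  Since 5 does not divide 3, only trivial (constant) colorings exist.
  (So the trial a0 = 3, a1 = 2 with a0 != a1 does NOT extend to a valid coloring of the whole trefoil: the other two crossing relations require 3*(a1 - a0) = 0 (mod 5), which fails.)
  Total colorings = 5
Step 3: a2 = 1, total Fox 5-colorings = 5

1


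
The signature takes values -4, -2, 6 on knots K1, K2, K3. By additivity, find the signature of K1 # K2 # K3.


The signature is additive under connected sum.
signature(K1 # K2 # K3) = (-4) + (-2) + (6)
= 0

0


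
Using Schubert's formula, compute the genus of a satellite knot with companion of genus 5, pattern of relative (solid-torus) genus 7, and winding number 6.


Schubert: g(satellite) = g_rel(pattern) + |winding| * g(companion),
where g_rel(pattern) is the genus of the pattern relative to the solid torus.
= 7 + 6 * 5
= 7 + 30 = 37

37


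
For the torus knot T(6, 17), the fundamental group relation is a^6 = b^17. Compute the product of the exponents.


The relation is a^6 = b^17.
Product of exponents = 6 * 17
= 102

102


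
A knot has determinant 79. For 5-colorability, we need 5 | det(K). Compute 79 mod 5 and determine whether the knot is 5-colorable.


Step 1: A knot is p-colorable if and only if p divides its determinant.
Step 2: Compute 79 mod 5.
79 = 15 * 5 + 4
Step 3: 79 mod 5 = 4
Step 4: The knot is 5-colorable: no

4


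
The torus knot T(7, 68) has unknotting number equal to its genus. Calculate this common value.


For a torus knot T(p,q), both the unknotting number and genus equal (p-1)(q-1)/2.
= (7-1)(68-1)/2
= 6*67/2
= 402/2 = 201

201


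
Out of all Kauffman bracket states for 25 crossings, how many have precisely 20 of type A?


We choose which 20 of 25 crossings get A-smoothings.
C(25, 20) = 25! / (20! * 5!)
= 53130

53130


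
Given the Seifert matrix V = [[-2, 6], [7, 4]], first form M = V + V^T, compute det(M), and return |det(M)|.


Step 1: Form V + V^T where V = [[-2, 6], [7, 4]]
  V^T = [[-2, 7], [6, 4]]
  V + V^T = [[-4, 13], [13, 8]]
Step 2: det(V + V^T) = (-4)*8 - 13*13
  = -32 - 169 = -201
Step 3: Knot determinant = |det(V + V^T)| = |-201| = 201

201


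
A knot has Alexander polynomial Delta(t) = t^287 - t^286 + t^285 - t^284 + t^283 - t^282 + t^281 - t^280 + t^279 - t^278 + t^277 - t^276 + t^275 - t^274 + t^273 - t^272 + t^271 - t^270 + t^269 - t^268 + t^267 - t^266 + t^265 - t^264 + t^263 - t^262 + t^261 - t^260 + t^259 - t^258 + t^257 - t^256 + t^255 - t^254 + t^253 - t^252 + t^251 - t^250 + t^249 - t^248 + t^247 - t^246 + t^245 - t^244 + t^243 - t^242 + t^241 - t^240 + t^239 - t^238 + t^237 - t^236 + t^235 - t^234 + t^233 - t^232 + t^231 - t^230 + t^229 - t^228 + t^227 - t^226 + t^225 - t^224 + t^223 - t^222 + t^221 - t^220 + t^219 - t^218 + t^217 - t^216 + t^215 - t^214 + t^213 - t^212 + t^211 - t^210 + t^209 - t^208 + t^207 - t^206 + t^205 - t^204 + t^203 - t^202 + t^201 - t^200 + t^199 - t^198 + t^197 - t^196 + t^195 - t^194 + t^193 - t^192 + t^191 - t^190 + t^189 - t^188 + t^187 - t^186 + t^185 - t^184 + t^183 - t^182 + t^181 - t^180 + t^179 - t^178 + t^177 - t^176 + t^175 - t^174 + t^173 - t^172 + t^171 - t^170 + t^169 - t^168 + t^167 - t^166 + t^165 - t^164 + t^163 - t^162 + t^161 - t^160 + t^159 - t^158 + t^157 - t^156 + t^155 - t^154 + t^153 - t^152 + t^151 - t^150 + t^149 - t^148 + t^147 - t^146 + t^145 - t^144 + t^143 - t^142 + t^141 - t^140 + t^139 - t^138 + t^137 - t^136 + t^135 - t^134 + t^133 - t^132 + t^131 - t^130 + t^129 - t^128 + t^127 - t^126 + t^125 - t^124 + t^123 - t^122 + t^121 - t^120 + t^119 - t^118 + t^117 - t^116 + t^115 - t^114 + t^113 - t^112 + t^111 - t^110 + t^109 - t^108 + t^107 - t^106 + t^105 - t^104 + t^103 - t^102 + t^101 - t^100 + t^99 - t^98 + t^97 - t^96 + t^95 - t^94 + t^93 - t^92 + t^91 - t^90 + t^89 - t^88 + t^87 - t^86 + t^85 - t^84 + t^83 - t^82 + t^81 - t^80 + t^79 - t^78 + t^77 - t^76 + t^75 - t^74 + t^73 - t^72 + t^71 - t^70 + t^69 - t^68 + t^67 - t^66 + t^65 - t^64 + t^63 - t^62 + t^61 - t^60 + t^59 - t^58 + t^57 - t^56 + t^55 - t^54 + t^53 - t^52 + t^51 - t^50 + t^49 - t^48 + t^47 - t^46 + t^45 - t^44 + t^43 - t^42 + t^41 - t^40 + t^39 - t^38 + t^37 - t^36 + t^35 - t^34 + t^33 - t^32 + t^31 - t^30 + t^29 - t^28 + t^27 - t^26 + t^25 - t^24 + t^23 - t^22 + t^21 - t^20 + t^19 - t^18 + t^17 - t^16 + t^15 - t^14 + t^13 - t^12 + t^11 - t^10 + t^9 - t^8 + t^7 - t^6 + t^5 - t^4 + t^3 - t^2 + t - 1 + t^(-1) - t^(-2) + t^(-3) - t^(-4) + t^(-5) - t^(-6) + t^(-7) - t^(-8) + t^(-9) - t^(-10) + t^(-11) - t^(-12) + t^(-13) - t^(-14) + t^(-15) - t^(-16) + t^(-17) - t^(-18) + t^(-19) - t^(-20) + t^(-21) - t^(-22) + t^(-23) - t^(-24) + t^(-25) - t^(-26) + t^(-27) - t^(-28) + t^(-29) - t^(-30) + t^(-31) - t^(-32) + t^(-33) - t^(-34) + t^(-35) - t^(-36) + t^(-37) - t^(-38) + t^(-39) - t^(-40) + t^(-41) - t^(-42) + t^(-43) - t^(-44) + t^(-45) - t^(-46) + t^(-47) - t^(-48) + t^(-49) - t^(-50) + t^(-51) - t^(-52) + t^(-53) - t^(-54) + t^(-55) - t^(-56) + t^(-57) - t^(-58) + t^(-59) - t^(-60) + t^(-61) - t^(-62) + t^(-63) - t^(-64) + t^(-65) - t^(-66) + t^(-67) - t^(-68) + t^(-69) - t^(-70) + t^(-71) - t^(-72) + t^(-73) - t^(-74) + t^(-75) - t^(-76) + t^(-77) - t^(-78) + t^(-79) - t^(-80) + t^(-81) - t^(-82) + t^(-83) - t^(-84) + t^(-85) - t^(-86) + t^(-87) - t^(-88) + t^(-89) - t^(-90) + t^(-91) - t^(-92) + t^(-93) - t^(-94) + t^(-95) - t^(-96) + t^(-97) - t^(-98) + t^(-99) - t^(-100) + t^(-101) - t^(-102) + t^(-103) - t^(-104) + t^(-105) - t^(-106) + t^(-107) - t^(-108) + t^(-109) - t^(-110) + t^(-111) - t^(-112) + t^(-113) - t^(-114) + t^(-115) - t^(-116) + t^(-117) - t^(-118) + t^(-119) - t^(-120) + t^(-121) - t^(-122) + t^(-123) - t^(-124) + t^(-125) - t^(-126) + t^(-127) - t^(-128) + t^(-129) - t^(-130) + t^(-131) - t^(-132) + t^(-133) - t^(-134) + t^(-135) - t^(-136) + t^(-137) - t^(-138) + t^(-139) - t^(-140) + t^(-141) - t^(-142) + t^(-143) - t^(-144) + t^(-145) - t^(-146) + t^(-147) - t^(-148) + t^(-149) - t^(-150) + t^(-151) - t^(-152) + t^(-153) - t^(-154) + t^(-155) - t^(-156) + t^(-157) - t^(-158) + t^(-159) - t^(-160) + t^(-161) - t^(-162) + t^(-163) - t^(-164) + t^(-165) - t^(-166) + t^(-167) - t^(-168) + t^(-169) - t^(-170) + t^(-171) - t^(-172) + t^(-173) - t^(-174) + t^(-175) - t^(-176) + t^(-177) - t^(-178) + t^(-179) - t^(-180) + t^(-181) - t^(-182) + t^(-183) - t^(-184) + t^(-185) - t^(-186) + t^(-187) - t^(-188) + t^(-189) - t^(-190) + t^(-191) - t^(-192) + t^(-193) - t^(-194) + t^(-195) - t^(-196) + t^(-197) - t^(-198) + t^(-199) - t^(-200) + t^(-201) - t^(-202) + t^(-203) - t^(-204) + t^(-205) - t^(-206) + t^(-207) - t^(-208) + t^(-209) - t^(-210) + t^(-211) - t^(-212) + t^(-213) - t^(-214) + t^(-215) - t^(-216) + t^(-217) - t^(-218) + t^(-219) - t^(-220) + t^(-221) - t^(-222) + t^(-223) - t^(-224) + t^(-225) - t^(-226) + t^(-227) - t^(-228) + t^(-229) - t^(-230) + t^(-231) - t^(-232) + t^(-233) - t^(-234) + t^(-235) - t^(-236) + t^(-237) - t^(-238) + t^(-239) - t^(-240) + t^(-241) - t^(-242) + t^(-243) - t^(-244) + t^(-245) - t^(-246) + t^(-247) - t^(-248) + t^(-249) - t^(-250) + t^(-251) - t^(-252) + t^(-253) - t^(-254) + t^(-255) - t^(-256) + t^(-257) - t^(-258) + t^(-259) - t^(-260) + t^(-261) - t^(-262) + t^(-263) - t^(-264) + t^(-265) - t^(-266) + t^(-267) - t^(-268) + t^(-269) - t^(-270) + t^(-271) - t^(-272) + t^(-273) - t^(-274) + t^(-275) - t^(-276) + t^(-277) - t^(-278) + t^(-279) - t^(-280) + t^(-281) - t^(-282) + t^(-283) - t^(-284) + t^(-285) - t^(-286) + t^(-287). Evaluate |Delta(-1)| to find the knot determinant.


Step 1: The polynomial has 575 terms with alternating signs, exponents from 287 down to -287.
Step 2: Substitute t = -1. The i-th term has coefficient (-1)^i and exponent (m-i),
  so its value is (-1)^i * (-1)^(m-i) = (-1)^m = -1 for every i.
Step 3: All 575 terms equal -1, so Delta(-1) = 575 * (-1) = -575
Step 4: |Delta(-1)| = 575

575


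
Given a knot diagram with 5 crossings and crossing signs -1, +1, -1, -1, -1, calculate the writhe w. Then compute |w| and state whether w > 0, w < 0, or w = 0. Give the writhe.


Step 1: Count positive crossings (+1).
Positive crossings: 1
Step 2: Count negative crossings (-1).
Negative crossings: 4
Step 3: Writhe = (positive) - (negative)
w = 1 - 4 = -3
Step 4: |w| = 3, and w is negative

-3


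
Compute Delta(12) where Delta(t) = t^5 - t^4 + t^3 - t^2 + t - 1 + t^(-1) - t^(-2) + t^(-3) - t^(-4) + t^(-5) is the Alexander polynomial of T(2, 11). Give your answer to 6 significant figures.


Substituting t = 12 into Delta(t) = t^5 - t^4 + t^3 - t^2 + t - 1 + t^(-1) - t^(-2) + t^(-3) - t^(-4) + t^(-5):
Term values: (248832) + (-20736) + (1728) + (-144) + (12) + (-1) + (0.0833333) + (-0.00694444) + (0.000578704) + (-4.82253e-05) + (4.01878e-06)
Sum = 229691.0769
Rounded to 6 significant figures: 229691

229691


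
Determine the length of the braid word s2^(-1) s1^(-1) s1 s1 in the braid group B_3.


The word length counts the number of generators (including inverses).
Listing each generator: s2^(-1), s1^(-1), s1, s1
There are 4 generators in this braid word.

4


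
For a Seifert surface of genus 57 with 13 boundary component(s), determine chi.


chi = 2 - 2g - b
= 2 - 2*57 - 13
= 2 - 114 - 13 = -125

-125


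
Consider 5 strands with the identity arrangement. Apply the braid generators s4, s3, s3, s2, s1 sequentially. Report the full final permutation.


Starting with identity [1, 2, 3, 4, 5].
Apply generators in sequence:
  After s4: [1, 2, 3, 5, 4]
  After s3: [1, 2, 5, 3, 4]
  After s3: [1, 2, 3, 5, 4]
  After s2: [1, 3, 2, 5, 4]
  After s1: [3, 1, 2, 5, 4]
Final permutation: [3, 1, 2, 5, 4]

[3, 1, 2, 5, 4]


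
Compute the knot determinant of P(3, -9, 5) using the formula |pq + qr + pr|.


Step 1: Compute pq + qr + pr.
pq = 3*(-9) = -27
qr = (-9)*5 = -45
pr = 3*5 = 15
pq + qr + pr = -27 + (-45) + 15 = -57
Step 2: Take absolute value.
det(P(3,-9,5)) = |-57| = 57

57


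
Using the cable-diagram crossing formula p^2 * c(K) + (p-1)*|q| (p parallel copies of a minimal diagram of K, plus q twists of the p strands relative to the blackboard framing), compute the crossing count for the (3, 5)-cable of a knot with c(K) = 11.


Step 1: Each of the c(K) crossings of the companion diagram becomes p*p = p^2 crossings among the p parallel strands, and each of the |q| twists s_1 s_2 ... s_(p-1) adds (p-1) crossings.
  Crossings = p^2 * c(K) + (p-1)*|q|
Step 2: = 3^2 * 11 + (3-1)*5
Step 3: = 9*11 + 2*5
Step 4: = 99 + 10 = 109

109


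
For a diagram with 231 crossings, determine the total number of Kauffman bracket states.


Each crossing contributes 2 choices (A-smoothing or B-smoothing).
Total states = 2^231 = 3450873173395281893717377931138512726225554486085193277581262111899648

3450873173395281893717377931138512726225554486085193277581262111899648


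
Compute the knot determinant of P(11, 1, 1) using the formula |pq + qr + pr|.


Step 1: Compute pq + qr + pr.
pq = 11*1 = 11
qr = 1*1 = 1
pr = 11*1 = 11
pq + qr + pr = 11 + 1 + 11 = 23
Step 2: Take absolute value.
det(P(11,1,1)) = |23| = 23

23


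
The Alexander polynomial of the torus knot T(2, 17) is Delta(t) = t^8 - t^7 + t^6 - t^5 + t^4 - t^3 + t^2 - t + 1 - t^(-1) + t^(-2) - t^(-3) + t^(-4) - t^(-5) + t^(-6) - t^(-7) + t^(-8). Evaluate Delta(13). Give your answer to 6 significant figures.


Substituting t = 13 into Delta(t) = t^8 - t^7 + t^6 - t^5 + t^4 - t^3 + t^2 - t + 1 - t^(-1) + t^(-2) - t^(-3) + t^(-4) - t^(-5) + t^(-6) - t^(-7) + t^(-8):
Term values: (815730721) + (-62748517) + (4826809) + (-371293) + (28561) + (-2197) + (169) + (-13) + (1) + (-0.0769231) + (0.00591716) + (-0.000455166) + (3.50128e-05) + (-2.69329e-06) + (2.07176e-07) + (-1.59366e-08) + (1.22589e-09)
Sum = 757464240.9
Rounded to 6 significant figures: 7.57464e+08

7.57464e+08


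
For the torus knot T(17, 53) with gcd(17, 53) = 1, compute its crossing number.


For a torus knot T(p, q) with gcd(p,q)=1,
the crossing number is min(p*(q-1), q*(p-1)).
p*(q-1) = 17*52 = 884
q*(p-1) = 53*16 = 848
min(884, 848) = 848

848


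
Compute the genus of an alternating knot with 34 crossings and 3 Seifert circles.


For alternating knots, g = (c - s + 1)/2.
= (34 - 3 + 1)/2
= 32/2 = 16

16


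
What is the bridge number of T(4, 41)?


The bridge number of T(p,q) is min(p,q).
min(4, 41) = 4

4


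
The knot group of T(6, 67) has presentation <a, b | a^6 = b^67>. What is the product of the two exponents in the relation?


The relation is a^6 = b^67.
Product of exponents = 6 * 67
= 402

402


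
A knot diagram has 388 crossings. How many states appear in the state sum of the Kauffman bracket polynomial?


Each crossing contributes 2 choices (A-smoothing or B-smoothing).
Total states = 2^388 = 630432099142311667396464641602297820881275828327447146687172694467931548343955369782628260078158650252906047844909056

630432099142311667396464641602297820881275828327447146687172694467931548343955369782628260078158650252906047844909056


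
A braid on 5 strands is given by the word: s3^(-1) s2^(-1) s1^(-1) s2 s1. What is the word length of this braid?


The word length counts the number of generators (including inverses).
Listing each generator: s3^(-1), s2^(-1), s1^(-1), s2, s1
There are 5 generators in this braid word.

5


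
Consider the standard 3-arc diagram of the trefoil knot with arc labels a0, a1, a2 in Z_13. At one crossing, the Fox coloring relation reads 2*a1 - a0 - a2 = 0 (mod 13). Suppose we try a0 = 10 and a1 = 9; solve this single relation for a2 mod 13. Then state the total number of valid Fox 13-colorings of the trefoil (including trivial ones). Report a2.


Step 1: Apply the given crossing relation 2*a1 - a0 - a2 = 0 (mod 13).
  a2 = 2*a1 - a0 mod 13
  a2 = 2*9 - 10 mod 13
  a2 = 18 - 10 mod 13
  a2 = 8 mod 13 = 8
Step 2: The trefoil has determinant 3.
  Number of Fox p-colorings (p prime) is p^2 if p = 3, else p.
  Since 13 does not divide 3, only trivial (constant) colorings exist.
  (So the trial a0 = 10, a1 = 9 with a0 != a1 does NOT extend to a valid coloring of the whole trefoil: the other two crossing relations require 3*(a1 - a0) = 0 (mod 13), which fails.)
  Total colorings = 13
Step 3: a2 = 8, total Fox 13-colorings = 13

8


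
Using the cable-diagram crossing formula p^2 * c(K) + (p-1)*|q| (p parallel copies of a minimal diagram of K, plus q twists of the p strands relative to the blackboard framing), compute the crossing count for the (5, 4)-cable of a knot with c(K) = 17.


Step 1: Each of the c(K) crossings of the companion diagram becomes p*p = p^2 crossings among the p parallel strands, and each of the |q| twists s_1 s_2 ... s_(p-1) adds (p-1) crossings.
  Crossings = p^2 * c(K) + (p-1)*|q|
Step 2: = 5^2 * 17 + (5-1)*4
Step 3: = 25*17 + 4*4
Step 4: = 425 + 16 = 441

441


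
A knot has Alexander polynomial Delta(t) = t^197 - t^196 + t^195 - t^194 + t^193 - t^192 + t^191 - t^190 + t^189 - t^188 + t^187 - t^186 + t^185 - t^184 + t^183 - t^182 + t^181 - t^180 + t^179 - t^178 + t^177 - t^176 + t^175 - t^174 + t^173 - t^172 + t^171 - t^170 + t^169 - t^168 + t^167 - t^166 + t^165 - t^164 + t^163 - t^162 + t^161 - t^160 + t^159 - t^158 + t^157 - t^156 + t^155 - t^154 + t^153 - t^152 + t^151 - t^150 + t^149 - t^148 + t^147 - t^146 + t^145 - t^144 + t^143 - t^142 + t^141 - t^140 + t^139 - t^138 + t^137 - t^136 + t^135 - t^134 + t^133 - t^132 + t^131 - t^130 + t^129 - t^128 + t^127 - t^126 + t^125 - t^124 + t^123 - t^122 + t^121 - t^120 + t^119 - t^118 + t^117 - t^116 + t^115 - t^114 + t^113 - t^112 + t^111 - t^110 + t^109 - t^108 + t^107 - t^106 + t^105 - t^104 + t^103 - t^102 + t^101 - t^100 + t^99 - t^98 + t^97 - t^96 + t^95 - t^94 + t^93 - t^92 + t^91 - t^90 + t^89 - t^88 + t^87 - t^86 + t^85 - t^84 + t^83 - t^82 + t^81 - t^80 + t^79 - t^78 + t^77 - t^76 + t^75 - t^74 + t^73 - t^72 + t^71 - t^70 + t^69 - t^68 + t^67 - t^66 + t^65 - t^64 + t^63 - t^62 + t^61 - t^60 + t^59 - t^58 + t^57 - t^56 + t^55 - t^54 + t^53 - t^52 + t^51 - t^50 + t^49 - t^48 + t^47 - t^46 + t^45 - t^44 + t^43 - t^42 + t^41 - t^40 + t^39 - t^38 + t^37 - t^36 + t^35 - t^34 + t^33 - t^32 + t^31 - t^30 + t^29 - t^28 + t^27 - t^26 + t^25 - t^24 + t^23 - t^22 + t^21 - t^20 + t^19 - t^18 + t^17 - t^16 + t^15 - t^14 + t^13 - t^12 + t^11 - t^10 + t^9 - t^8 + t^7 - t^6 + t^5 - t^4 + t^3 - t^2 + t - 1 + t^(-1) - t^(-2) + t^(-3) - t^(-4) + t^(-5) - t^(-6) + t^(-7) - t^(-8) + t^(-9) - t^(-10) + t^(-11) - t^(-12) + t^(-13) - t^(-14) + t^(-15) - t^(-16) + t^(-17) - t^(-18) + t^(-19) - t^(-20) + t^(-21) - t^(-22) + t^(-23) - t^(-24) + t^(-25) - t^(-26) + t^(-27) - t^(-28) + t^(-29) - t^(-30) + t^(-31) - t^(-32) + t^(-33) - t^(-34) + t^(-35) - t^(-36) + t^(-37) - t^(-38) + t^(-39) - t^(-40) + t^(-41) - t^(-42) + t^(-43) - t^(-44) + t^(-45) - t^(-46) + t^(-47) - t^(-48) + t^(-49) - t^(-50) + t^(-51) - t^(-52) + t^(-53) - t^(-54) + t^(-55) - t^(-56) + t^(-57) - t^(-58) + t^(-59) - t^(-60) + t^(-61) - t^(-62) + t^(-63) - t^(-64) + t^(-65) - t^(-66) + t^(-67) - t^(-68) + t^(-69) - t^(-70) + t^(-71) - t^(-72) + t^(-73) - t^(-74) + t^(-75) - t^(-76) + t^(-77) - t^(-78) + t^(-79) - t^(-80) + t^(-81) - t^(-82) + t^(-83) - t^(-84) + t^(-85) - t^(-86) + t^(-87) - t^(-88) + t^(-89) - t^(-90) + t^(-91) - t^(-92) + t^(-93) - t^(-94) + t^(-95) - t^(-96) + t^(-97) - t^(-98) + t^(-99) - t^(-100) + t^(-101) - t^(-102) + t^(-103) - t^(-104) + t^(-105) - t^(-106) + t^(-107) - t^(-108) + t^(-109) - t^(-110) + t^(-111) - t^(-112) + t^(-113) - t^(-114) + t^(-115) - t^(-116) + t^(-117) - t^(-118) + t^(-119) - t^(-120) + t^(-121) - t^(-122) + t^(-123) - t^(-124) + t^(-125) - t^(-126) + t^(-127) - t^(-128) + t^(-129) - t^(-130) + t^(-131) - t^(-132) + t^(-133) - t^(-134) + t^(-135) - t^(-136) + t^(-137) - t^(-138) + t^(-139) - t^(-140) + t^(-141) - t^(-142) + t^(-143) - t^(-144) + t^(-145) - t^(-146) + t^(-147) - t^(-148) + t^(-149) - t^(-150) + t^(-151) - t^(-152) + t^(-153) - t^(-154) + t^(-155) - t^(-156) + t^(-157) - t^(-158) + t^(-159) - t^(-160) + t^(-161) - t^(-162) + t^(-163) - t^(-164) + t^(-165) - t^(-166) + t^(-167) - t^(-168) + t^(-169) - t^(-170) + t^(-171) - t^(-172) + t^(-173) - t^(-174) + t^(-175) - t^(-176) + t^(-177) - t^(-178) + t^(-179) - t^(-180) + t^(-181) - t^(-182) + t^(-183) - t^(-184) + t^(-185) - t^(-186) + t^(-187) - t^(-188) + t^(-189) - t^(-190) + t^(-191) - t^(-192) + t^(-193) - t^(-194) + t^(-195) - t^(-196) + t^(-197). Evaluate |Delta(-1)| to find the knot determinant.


Step 1: The polynomial has 395 terms with alternating signs, exponents from 197 down to -197.
Step 2: Substitute t = -1. The i-th term has coefficient (-1)^i and exponent (m-i),
  so its value is (-1)^i * (-1)^(m-i) = (-1)^m = -1 for every i.
Step 3: All 395 terms equal -1, so Delta(-1) = 395 * (-1) = -395
Step 4: |Delta(-1)| = 395

395


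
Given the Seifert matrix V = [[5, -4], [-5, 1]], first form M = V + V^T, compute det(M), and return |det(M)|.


Step 1: Form V + V^T where V = [[5, -4], [-5, 1]]
  V^T = [[5, -5], [-4, 1]]
  V + V^T = [[10, -9], [-9, 2]]
Step 2: det(V + V^T) = 10*2 - (-9)*(-9)
  = 20 - 81 = -61
Step 3: Knot determinant = |det(V + V^T)| = |-61| = 61

61


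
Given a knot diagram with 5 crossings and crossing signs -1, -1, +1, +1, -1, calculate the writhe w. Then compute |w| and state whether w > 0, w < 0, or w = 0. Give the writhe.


Step 1: Count positive crossings (+1).
Positive crossings: 2
Step 2: Count negative crossings (-1).
Negative crossings: 3
Step 3: Writhe = (positive) - (negative)
w = 2 - 3 = -1
Step 4: |w| = 1, and w is negative

-1


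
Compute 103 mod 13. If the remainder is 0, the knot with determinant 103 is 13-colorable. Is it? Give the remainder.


Step 1: A knot is p-colorable if and only if p divides its determinant.
Step 2: Compute 103 mod 13.
103 = 7 * 13 + 12
Step 3: 103 mod 13 = 12
Step 4: The knot is 13-colorable: no

12


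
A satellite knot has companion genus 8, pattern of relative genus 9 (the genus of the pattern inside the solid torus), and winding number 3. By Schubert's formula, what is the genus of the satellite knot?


Schubert: g(satellite) = g_rel(pattern) + |winding| * g(companion),
where g_rel(pattern) is the genus of the pattern relative to the solid torus.
= 9 + 3 * 8
= 9 + 24 = 33

33


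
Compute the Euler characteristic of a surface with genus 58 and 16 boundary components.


chi = 2 - 2g - b
= 2 - 2*58 - 16
= 2 - 116 - 16 = -130

-130


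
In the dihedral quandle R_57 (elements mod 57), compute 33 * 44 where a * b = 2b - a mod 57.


33 * 44 = 2*44 - 33 mod 57
= 88 - 33 mod 57
= 55 mod 57 = 55

55


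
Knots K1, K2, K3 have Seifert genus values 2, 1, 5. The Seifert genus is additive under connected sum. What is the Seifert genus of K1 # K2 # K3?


The Seifert genus is additive under connected sum.
Seifert genus(K1 # K2 # K3) = (2) + (1) + (5)
= 8

8


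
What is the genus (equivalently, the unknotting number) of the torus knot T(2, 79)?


For a torus knot T(p,q), both the unknotting number and genus equal (p-1)(q-1)/2.
= (2-1)(79-1)/2
= 1*78/2
= 78/2 = 39

39


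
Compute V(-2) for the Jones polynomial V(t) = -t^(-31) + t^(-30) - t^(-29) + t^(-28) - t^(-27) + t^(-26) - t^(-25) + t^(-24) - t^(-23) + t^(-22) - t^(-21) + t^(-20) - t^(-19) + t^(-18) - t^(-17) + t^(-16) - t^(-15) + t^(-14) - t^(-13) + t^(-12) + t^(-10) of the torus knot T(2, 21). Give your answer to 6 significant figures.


Substituting t = -2 into V(t) = -t^(-31) + t^(-30) - t^(-29) + t^(-28) - t^(-27) + t^(-26) - t^(-25) + t^(-24) - t^(-23) + t^(-22) - t^(-21) + t^(-20) - t^(-19) + t^(-18) - t^(-17) + t^(-16) - t^(-15) + t^(-14) - t^(-13) + t^(-12) + t^(-10):
  (-)t^(-31) = 4.65661e-10
  (+)t^(-30) = 9.31323e-10
  (-)t^(-29) = 1.86265e-09
  (+)t^(-28) = 3.72529e-09
  (-)t^(-27) = 7.45058e-09
  (+)t^(-26) = 1.49012e-08
  (-)t^(-25) = 2.98023e-08
  (+)t^(-24) = 5.96046e-08
  (-)t^(-23) = 1.19209e-07
  (+)t^(-22) = 2.38419e-07
  (-)t^(-21) = 4.76837e-07
  (+)t^(-20) = 9.53674e-07
  (-)t^(-19) = 1.90735e-06
  (+)t^(-18) = 3.8147e-06
  (-)t^(-17) = 7.62939e-06
  (+)t^(-16) = 1.52588e-05
  (-)t^(-15) = 3.05176e-05
  (+)t^(-14) = 6.10352e-05
  (-)t^(-13) = 0.00012207
  (+)t^(-12) = 0.000244141
  (+)t^(-10) = 0.000976562
Sum = (4.65661e-10) + (9.31323e-10) + (1.86265e-09) + (3.72529e-09) + (7.45058e-09) + (1.49012e-08) + (2.98023e-08) + (5.96046e-08) + (1.19209e-07) + (2.38419e-07) + (4.76837e-07) + (9.53674e-07) + (1.90735e-06) + (3.8147e-06) + (7.62939e-06) + (1.52588e-05) + (3.05176e-05) + (6.10352e-05) + (0.00012207) + (0.000244141) + (0.000976562)
= 0.001464843284
Rounded to 6 significant figures: 0.00146484

0.00146484


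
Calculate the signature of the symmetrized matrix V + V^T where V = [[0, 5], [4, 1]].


Step 1: V + V^T = [[0, 9], [9, 2]]
Step 2: trace = 2, det = -81
Step 3: Discriminant = 2^2 - 4*(-81) = 328
Step 4: Eigenvalues: 10.0554, -8.05539
Step 5: Signature = (# positive eigenvalues) - (# negative eigenvalues) = 0

0


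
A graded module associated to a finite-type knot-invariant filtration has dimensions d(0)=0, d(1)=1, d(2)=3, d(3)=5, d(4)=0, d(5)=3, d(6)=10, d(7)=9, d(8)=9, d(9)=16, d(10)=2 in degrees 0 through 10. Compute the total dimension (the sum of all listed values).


Total dimension = d(0) + d(1) + ... + d(10)
= 0 + 1 + 3 + 5 + 0 + 3 + 10 + 9 + 9 + 16 + 2
= 58

58


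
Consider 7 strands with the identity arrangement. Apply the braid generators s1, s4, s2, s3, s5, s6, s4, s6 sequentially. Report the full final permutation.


Starting with identity [1, 2, 3, 4, 5, 6, 7].
Apply generators in sequence:
  After s1: [2, 1, 3, 4, 5, 6, 7]
  After s4: [2, 1, 3, 5, 4, 6, 7]
  After s2: [2, 3, 1, 5, 4, 6, 7]
  After s3: [2, 3, 5, 1, 4, 6, 7]
  After s5: [2, 3, 5, 1, 6, 4, 7]
  After s6: [2, 3, 5, 1, 6, 7, 4]
  After s4: [2, 3, 5, 6, 1, 7, 4]
  After s6: [2, 3, 5, 6, 1, 4, 7]
Final permutation: [2, 3, 5, 6, 1, 4, 7]

[2, 3, 5, 6, 1, 4, 7]


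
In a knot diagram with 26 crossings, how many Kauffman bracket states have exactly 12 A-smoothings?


We choose which 12 of 26 crossings get A-smoothings.
C(26, 12) = 26! / (12! * 14!)
= 9657700

9657700


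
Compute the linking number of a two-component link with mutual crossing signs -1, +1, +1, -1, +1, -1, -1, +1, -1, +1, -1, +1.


Step 1: Count positive crossings: 6
Step 2: Count negative crossings: 6
Step 3: Sum of signs = 6 - 6 = 0
Step 4: Linking number = sum/2 = 0/2 = 0

0


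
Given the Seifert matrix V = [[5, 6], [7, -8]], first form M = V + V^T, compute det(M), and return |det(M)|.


Step 1: Form V + V^T where V = [[5, 6], [7, -8]]
  V^T = [[5, 7], [6, -8]]
  V + V^T = [[10, 13], [13, -16]]
Step 2: det(V + V^T) = 10*(-16) - 13*13
  = -160 - 169 = -329
Step 3: Knot determinant = |det(V + V^T)| = |-329| = 329

329


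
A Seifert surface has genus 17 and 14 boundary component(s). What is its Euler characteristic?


chi = 2 - 2g - b
= 2 - 2*17 - 14
= 2 - 34 - 14 = -46

-46


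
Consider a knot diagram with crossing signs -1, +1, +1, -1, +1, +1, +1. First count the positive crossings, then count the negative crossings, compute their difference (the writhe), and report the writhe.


Step 1: Count positive crossings (+1).
Positive crossings: 5
Step 2: Count negative crossings (-1).
Negative crossings: 2
Step 3: Writhe = (positive) - (negative)
w = 5 - 2 = 3
Step 4: |w| = 3, and w is positive

3


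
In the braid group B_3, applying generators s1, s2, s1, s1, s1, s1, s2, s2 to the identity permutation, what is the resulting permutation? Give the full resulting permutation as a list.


Starting with identity [1, 2, 3].
Apply generators in sequence:
  After s1: [2, 1, 3]
  After s2: [2, 3, 1]
  After s1: [3, 2, 1]
  After s1: [2, 3, 1]
  After s1: [3, 2, 1]
  After s1: [2, 3, 1]
  After s2: [2, 1, 3]
  After s2: [2, 3, 1]
Final permutation: [2, 3, 1]

[2, 3, 1]


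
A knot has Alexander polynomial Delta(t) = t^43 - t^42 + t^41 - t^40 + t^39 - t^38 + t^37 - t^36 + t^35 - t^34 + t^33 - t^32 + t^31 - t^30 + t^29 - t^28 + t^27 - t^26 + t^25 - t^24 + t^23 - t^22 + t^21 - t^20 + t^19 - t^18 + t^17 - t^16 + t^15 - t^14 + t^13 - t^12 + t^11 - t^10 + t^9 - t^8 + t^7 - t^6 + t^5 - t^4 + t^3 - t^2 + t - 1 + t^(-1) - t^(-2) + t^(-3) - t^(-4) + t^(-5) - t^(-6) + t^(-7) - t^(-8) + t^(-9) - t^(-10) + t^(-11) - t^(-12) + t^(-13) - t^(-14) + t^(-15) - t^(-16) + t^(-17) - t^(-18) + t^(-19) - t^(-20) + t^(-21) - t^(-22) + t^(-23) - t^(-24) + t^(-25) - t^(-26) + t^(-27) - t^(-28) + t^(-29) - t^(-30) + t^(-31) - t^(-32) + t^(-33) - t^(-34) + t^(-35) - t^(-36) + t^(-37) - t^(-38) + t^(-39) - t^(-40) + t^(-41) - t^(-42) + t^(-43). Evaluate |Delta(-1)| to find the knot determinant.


Step 1: The polynomial has 87 terms with alternating signs, exponents from 43 down to -43.
Step 2: Substitute t = -1. The i-th term has coefficient (-1)^i and exponent (m-i),
  so its value is (-1)^i * (-1)^(m-i) = (-1)^m = -1 for every i.
Step 3: All 87 terms equal -1, so Delta(-1) = 87 * (-1) = -87
Step 4: |Delta(-1)| = 87

87


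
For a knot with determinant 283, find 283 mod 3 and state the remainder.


Step 1: A knot is p-colorable if and only if p divides its determinant.
Step 2: Compute 283 mod 3.
283 = 94 * 3 + 1
Step 3: 283 mod 3 = 1
Step 4: The knot is 3-colorable: no

1


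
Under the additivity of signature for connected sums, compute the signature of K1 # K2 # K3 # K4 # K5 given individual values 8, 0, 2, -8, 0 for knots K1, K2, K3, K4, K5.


The signature is additive under connected sum.
signature(K1 # K2 # K3 # K4 # K5) = (8) + (0) + (2) + (-8) + (0)
= 2

2


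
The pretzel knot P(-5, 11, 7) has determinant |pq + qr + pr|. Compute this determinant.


Step 1: Compute pq + qr + pr.
pq = (-5)*11 = -55
qr = 11*7 = 77
pr = (-5)*7 = -35
pq + qr + pr = -55 + 77 + (-35) = -13
Step 2: Take absolute value.
det(P(-5,11,7)) = |-13| = 13

13


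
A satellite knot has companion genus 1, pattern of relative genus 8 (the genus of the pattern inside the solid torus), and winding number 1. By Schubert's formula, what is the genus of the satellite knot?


Schubert: g(satellite) = g_rel(pattern) + |winding| * g(companion),
where g_rel(pattern) is the genus of the pattern relative to the solid torus.
= 8 + 1 * 1
= 8 + 1 = 9

9


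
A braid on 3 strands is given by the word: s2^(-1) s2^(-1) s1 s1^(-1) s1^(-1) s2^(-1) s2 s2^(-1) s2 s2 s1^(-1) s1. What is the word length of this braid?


The word length counts the number of generators (including inverses).
Listing each generator: s2^(-1), s2^(-1), s1, s1^(-1), s1^(-1), s2^(-1), s2, s2^(-1), s2, s2, s1^(-1), s1
There are 12 generators in this braid word.

12


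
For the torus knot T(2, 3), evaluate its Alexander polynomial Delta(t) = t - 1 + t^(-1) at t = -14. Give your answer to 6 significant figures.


Substituting t = -14 into Delta(t) = t - 1 + t^(-1):
Term values: (-14) + (-1) + (-0.0714286)
Sum = -15.07142857
Rounded to 6 significant figures: -15.0714

-15.0714


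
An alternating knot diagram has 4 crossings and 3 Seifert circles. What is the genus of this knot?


For alternating knots, g = (c - s + 1)/2.
= (4 - 3 + 1)/2
= 2/2 = 1

1


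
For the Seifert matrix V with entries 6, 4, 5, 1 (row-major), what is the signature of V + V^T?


Step 1: V + V^T = [[12, 9], [9, 2]]
Step 2: trace = 14, det = -57
Step 3: Discriminant = 14^2 - 4*(-57) = 424
Step 4: Eigenvalues: 17.2956, -3.29563
Step 5: Signature = (# positive eigenvalues) - (# negative eigenvalues) = 0

0


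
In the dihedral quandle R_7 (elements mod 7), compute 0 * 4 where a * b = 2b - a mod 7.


0 * 4 = 2*4 - 0 mod 7
= 8 - 0 mod 7
= 8 mod 7 = 1

1


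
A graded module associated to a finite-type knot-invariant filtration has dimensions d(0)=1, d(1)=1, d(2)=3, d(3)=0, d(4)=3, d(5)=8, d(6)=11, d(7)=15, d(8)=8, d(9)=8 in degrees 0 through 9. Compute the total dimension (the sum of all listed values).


Total dimension = d(0) + d(1) + ... + d(9)
= 1 + 1 + 3 + 0 + 3 + 8 + 11 + 15 + 8 + 8
= 58

58


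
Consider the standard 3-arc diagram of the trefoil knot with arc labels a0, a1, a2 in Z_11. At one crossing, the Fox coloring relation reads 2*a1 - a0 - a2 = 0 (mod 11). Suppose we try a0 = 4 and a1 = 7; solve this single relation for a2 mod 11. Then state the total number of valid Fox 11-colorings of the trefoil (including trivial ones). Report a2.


Step 1: Apply the given crossing relation 2*a1 - a0 - a2 = 0 (mod 11).
  a2 = 2*a1 - a0 mod 11
  a2 = 2*7 - 4 mod 11
  a2 = 14 - 4 mod 11
  a2 = 10 mod 11 = 10
Step 2: The trefoil has determinant 3.
  Number of Fox p-colorings (p prime) is p^2 if p = 3, else p.
  Since 11 does not divide 3, only trivial (constant) colorings exist.
  (So the trial a0 = 4, a1 = 7 with a0 != a1 does NOT extend to a valid coloring of the whole trefoil: the other two crossing relations require 3*(a1 - a0) = 0 (mod 11), which fails.)
  Total colorings = 11
Step 3: a2 = 10, total Fox 11-colorings = 11

10
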